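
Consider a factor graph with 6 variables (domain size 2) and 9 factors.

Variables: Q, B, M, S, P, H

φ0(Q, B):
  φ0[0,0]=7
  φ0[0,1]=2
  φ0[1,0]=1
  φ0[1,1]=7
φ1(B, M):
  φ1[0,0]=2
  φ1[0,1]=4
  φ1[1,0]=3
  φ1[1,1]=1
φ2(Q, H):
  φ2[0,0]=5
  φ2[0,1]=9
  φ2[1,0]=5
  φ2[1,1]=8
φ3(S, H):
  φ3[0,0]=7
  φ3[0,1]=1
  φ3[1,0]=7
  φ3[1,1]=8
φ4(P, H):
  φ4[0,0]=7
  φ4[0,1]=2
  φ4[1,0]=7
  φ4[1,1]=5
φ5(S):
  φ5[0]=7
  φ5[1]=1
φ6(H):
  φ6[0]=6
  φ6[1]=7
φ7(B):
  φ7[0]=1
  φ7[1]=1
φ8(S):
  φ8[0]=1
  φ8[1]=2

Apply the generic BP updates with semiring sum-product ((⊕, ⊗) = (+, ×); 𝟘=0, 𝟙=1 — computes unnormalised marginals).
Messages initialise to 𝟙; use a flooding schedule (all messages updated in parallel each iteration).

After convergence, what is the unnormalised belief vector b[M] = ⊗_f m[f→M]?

init: all messages = 𝟙 over 2 values
r1 m[φ0→Q] = [9, 8]
r1 m[φ0→B] = [8, 9]
r1 m[φ1→B] = [6, 4]
r1 m[φ1→M] = [5, 5]
r1 m[φ2→Q] = [14, 13]
r1 m[φ2→H] = [10, 17]
r1 m[φ3→S] = [8, 15]
r1 m[φ3→H] = [14, 9]
r1 m[φ4→P] = [9, 12]
r1 m[φ4→H] = [14, 7]
r1 m[φ5→S] = [7, 1]
r1 m[φ6→H] = [6, 7]
r1 m[φ7→B] = [1, 1]
r1 m[φ8→S] = [1, 2]
r1 m[Q→φ0] = [1, 1]
r1 m[Q→φ2] = [1, 1]
r1 m[B→φ0] = [1, 1]
r1 m[B→φ1] = [1, 1]
r1 m[B→φ7] = [1, 1]
r1 m[M→φ1] = [1, 1]
r1 m[S→φ3] = [1, 1]
r1 m[S→φ5] = [1, 1]
r1 m[S→φ8] = [1, 1]
r1 m[P→φ4] = [1, 1]
r1 m[H→φ2] = [1, 1]
r1 m[H→φ3] = [1, 1]
r1 m[H→φ4] = [1, 1]
r1 m[H→φ6] = [1, 1]
r2 m[φ0→Q] = [9, 8]
r2 m[φ0→B] = [8, 9]
r2 m[φ1→B] = [6, 4]
r2 m[φ1→M] = [5, 5]
r2 m[φ2→Q] = [14, 13]
r2 m[φ2→H] = [10, 17]
r2 m[φ3→S] = [8, 15]
r2 m[φ3→H] = [14, 9]
r2 m[φ4→P] = [9, 12]
r2 m[φ4→H] = [14, 7]
r2 m[φ5→S] = [7, 1]
r2 m[φ6→H] = [6, 7]
r2 m[φ7→B] = [1, 1]
r2 m[φ8→S] = [1, 2]
r2 m[Q→φ0] = [14, 13]
r2 m[Q→φ2] = [9, 8]
r2 m[B→φ0] = [6, 4]
r2 m[B→φ1] = [8, 9]
r2 m[B→φ7] = [48, 36]
r2 m[M→φ1] = [1, 1]
r2 m[S→φ3] = [7, 2]
r2 m[S→φ5] = [8, 30]
r2 m[S→φ8] = [56, 15]
r2 m[P→φ4] = [1, 1]
r2 m[H→φ2] = [1176, 441]
r2 m[H→φ3] = [840, 833]
r2 m[H→φ4] = [840, 1071]
r2 m[H→φ6] = [1960, 1071]
r3 m[φ0→Q] = [50, 34]
r3 m[φ0→B] = [111, 119]
r3 m[φ1→B] = [6, 4]
r3 m[φ1→M] = [43, 41]
r3 m[φ2→Q] = [9849, 9408]
r3 m[φ2→H] = [85, 145]
r3 m[φ3→S] = [6713, 12544]
r3 m[φ3→H] = [63, 23]
r3 m[φ4→P] = [8022, 11235]
r3 m[φ4→H] = [14, 7]
r3 m[φ5→S] = [7, 1]
r3 m[φ6→H] = [6, 7]
r3 m[φ7→B] = [1, 1]
r3 m[φ8→S] = [1, 2]
r3 m[Q→φ0] = [14, 13]
r3 m[Q→φ2] = [9, 8]
r3 m[B→φ0] = [6, 4]
r3 m[B→φ1] = [8, 9]
r3 m[B→φ7] = [48, 36]
r3 m[M→φ1] = [1, 1]
r3 m[S→φ3] = [7, 2]
r3 m[S→φ5] = [8, 30]
r3 m[S→φ8] = [56, 15]
r3 m[P→φ4] = [1, 1]
r3 m[H→φ2] = [1176, 441]
r3 m[H→φ3] = [840, 833]
r3 m[H→φ4] = [840, 1071]
r3 m[H→φ6] = [1960, 1071]
r4 m[φ0→Q] = [50, 34]
r4 m[φ0→B] = [111, 119]
r4 m[φ1→B] = [6, 4]
r4 m[φ1→M] = [43, 41]
r4 m[φ2→Q] = [9849, 9408]
r4 m[φ2→H] = [85, 145]
r4 m[φ3→S] = [6713, 12544]
r4 m[φ3→H] = [63, 23]
r4 m[φ4→P] = [8022, 11235]
r4 m[φ4→H] = [14, 7]
r4 m[φ5→S] = [7, 1]
r4 m[φ6→H] = [6, 7]
r4 m[φ7→B] = [1, 1]
r4 m[φ8→S] = [1, 2]
r4 m[Q→φ0] = [9849, 9408]
r4 m[Q→φ2] = [50, 34]
r4 m[B→φ0] = [6, 4]
r4 m[B→φ1] = [111, 119]
r4 m[B→φ7] = [666, 476]
r4 m[M→φ1] = [1, 1]
r4 m[S→φ3] = [7, 2]
r4 m[S→φ5] = [6713, 25088]
r4 m[S→φ8] = [46991, 12544]
r4 m[P→φ4] = [1, 1]
r4 m[H→φ2] = [5292, 1127]
r4 m[H→φ3] = [7140, 7105]
r4 m[H→φ4] = [32130, 23345]
r4 m[H→φ6] = [74970, 23345]
r5 m[φ0→Q] = [50, 34]
r5 m[φ0→B] = [78351, 85554]
r5 m[φ1→B] = [6, 4]
r5 m[φ1→M] = [579, 563]
r5 m[φ2→Q] = [36603, 35476]
r5 m[φ2→H] = [420, 722]
r5 m[φ3→S] = [57085, 106820]
r5 m[φ3→H] = [63, 23]
r5 m[φ4→P] = [271600, 341635]
r5 m[φ4→H] = [14, 7]
r5 m[φ5→S] = [7, 1]
r5 m[φ6→H] = [6, 7]
r5 m[φ7→B] = [1, 1]
r5 m[φ8→S] = [1, 2]
r5 m[Q→φ0] = [9849, 9408]
r5 m[Q→φ2] = [50, 34]
r5 m[B→φ0] = [6, 4]
r5 m[B→φ1] = [111, 119]
r5 m[B→φ7] = [666, 476]
r5 m[M→φ1] = [1, 1]
r5 m[S→φ3] = [7, 2]
r5 m[S→φ5] = [6713, 25088]
r5 m[S→φ8] = [46991, 12544]
r5 m[P→φ4] = [1, 1]
r5 m[H→φ2] = [5292, 1127]
r5 m[H→φ3] = [7140, 7105]
r5 m[H→φ4] = [32130, 23345]
r5 m[H→φ6] = [74970, 23345]
r6 m[φ0→Q] = [50, 34]
r6 m[φ0→B] = [78351, 85554]
r6 m[φ1→B] = [6, 4]
r6 m[φ1→M] = [579, 563]
r6 m[φ2→Q] = [36603, 35476]
r6 m[φ2→H] = [420, 722]
r6 m[φ3→S] = [57085, 106820]
r6 m[φ3→H] = [63, 23]
r6 m[φ4→P] = [271600, 341635]
r6 m[φ4→H] = [14, 7]
r6 m[φ5→S] = [7, 1]
r6 m[φ6→H] = [6, 7]
r6 m[φ7→B] = [1, 1]
r6 m[φ8→S] = [1, 2]
r6 m[Q→φ0] = [36603, 35476]
r6 m[Q→φ2] = [50, 34]
r6 m[B→φ0] = [6, 4]
r6 m[B→φ1] = [78351, 85554]
r6 m[B→φ7] = [470106, 342216]
r6 m[M→φ1] = [1, 1]
r6 m[S→φ3] = [7, 2]
r6 m[S→φ5] = [57085, 213640]
r6 m[S→φ8] = [399595, 106820]
r6 m[P→φ4] = [1, 1]
r6 m[H→φ2] = [5292, 1127]
r6 m[H→φ3] = [35280, 35378]
r6 m[H→φ4] = [158760, 116242]
r6 m[H→φ6] = [370440, 116242]
r7 m[φ0→Q] = [50, 34]
r7 m[φ0→B] = [291697, 321538]
r7 m[φ1→B] = [6, 4]
r7 m[φ1→M] = [413364, 398958]
r7 m[φ2→Q] = [36603, 35476]
r7 m[φ2→H] = [420, 722]
r7 m[φ3→S] = [282338, 529984]
r7 m[φ3→H] = [63, 23]
r7 m[φ4→P] = [1343804, 1692530]
r7 m[φ4→H] = [14, 7]
r7 m[φ5→S] = [7, 1]
r7 m[φ6→H] = [6, 7]
r7 m[φ7→B] = [1, 1]
r7 m[φ8→S] = [1, 2]
r7 m[Q→φ0] = [36603, 35476]
r7 m[Q→φ2] = [50, 34]
r7 m[B→φ0] = [6, 4]
r7 m[B→φ1] = [78351, 85554]
r7 m[B→φ7] = [470106, 342216]
r7 m[M→φ1] = [1, 1]
r7 m[S→φ3] = [7, 2]
r7 m[S→φ5] = [57085, 213640]
r7 m[S→φ8] = [399595, 106820]
r7 m[P→φ4] = [1, 1]
r7 m[H→φ2] = [5292, 1127]
r7 m[H→φ3] = [35280, 35378]
r7 m[H→φ4] = [158760, 116242]
r7 m[H→φ6] = [370440, 116242]
r8 m[φ0→Q] = [50, 34]
r8 m[φ0→B] = [291697, 321538]
r8 m[φ1→B] = [6, 4]
r8 m[φ1→M] = [413364, 398958]
r8 m[φ2→Q] = [36603, 35476]
r8 m[φ2→H] = [420, 722]
r8 m[φ3→S] = [282338, 529984]
r8 m[φ3→H] = [63, 23]
r8 m[φ4→P] = [1343804, 1692530]
r8 m[φ4→H] = [14, 7]
r8 m[φ5→S] = [7, 1]
r8 m[φ6→H] = [6, 7]
r8 m[φ7→B] = [1, 1]
r8 m[φ8→S] = [1, 2]
r8 m[Q→φ0] = [36603, 35476]
r8 m[Q→φ2] = [50, 34]
r8 m[B→φ0] = [6, 4]
r8 m[B→φ1] = [291697, 321538]
r8 m[B→φ7] = [1750182, 1286152]
r8 m[M→φ1] = [1, 1]
r8 m[S→φ3] = [7, 2]
r8 m[S→φ5] = [282338, 1059968]
r8 m[S→φ8] = [1976366, 529984]
r8 m[P→φ4] = [1, 1]
r8 m[H→φ2] = [5292, 1127]
r8 m[H→φ3] = [35280, 35378]
r8 m[H→φ4] = [158760, 116242]
r8 m[H→φ6] = [370440, 116242]
r9 m[φ0→Q] = [50, 34]
r9 m[φ0→B] = [291697, 321538]
r9 m[φ1→B] = [6, 4]
r9 m[φ1→M] = [1548008, 1488326]
r9 m[φ2→Q] = [36603, 35476]
r9 m[φ2→H] = [420, 722]
r9 m[φ3→S] = [282338, 529984]
r9 m[φ3→H] = [63, 23]
r9 m[φ4→P] = [1343804, 1692530]
r9 m[φ4→H] = [14, 7]
r9 m[φ5→S] = [7, 1]
r9 m[φ6→H] = [6, 7]
r9 m[φ7→B] = [1, 1]
r9 m[φ8→S] = [1, 2]
r9 m[Q→φ0] = [36603, 35476]
r9 m[Q→φ2] = [50, 34]
r9 m[B→φ0] = [6, 4]
r9 m[B→φ1] = [291697, 321538]
r9 m[B→φ7] = [1750182, 1286152]
r9 m[M→φ1] = [1, 1]
r9 m[S→φ3] = [7, 2]
r9 m[S→φ5] = [282338, 1059968]
r9 m[S→φ8] = [1976366, 529984]
r9 m[P→φ4] = [1, 1]
r9 m[H→φ2] = [5292, 1127]
r9 m[H→φ3] = [35280, 35378]
r9 m[H→φ4] = [158760, 116242]
r9 m[H→φ6] = [370440, 116242]
r10 m[φ0→Q] = [50, 34]
r10 m[φ0→B] = [291697, 321538]
r10 m[φ1→B] = [6, 4]
r10 m[φ1→M] = [1548008, 1488326]
r10 m[φ2→Q] = [36603, 35476]
r10 m[φ2→H] = [420, 722]
r10 m[φ3→S] = [282338, 529984]
r10 m[φ3→H] = [63, 23]
r10 m[φ4→P] = [1343804, 1692530]
r10 m[φ4→H] = [14, 7]
r10 m[φ5→S] = [7, 1]
r10 m[φ6→H] = [6, 7]
r10 m[φ7→B] = [1, 1]
r10 m[φ8→S] = [1, 2]
r10 m[Q→φ0] = [36603, 35476]
r10 m[Q→φ2] = [50, 34]
r10 m[B→φ0] = [6, 4]
r10 m[B→φ1] = [291697, 321538]
r10 m[B→φ7] = [1750182, 1286152]
r10 m[M→φ1] = [1, 1]
r10 m[S→φ3] = [7, 2]
r10 m[S→φ5] = [282338, 1059968]
r10 m[S→φ8] = [1976366, 529984]
r10 m[P→φ4] = [1, 1]
r10 m[H→φ2] = [5292, 1127]
r10 m[H→φ3] = [35280, 35378]
r10 m[H→φ4] = [158760, 116242]
r10 m[H→φ6] = [370440, 116242]
fixed point reached at round 10
b[M] = ⊗ incoming = [1548008, 1488326]

b[M] = [1548008, 1488326]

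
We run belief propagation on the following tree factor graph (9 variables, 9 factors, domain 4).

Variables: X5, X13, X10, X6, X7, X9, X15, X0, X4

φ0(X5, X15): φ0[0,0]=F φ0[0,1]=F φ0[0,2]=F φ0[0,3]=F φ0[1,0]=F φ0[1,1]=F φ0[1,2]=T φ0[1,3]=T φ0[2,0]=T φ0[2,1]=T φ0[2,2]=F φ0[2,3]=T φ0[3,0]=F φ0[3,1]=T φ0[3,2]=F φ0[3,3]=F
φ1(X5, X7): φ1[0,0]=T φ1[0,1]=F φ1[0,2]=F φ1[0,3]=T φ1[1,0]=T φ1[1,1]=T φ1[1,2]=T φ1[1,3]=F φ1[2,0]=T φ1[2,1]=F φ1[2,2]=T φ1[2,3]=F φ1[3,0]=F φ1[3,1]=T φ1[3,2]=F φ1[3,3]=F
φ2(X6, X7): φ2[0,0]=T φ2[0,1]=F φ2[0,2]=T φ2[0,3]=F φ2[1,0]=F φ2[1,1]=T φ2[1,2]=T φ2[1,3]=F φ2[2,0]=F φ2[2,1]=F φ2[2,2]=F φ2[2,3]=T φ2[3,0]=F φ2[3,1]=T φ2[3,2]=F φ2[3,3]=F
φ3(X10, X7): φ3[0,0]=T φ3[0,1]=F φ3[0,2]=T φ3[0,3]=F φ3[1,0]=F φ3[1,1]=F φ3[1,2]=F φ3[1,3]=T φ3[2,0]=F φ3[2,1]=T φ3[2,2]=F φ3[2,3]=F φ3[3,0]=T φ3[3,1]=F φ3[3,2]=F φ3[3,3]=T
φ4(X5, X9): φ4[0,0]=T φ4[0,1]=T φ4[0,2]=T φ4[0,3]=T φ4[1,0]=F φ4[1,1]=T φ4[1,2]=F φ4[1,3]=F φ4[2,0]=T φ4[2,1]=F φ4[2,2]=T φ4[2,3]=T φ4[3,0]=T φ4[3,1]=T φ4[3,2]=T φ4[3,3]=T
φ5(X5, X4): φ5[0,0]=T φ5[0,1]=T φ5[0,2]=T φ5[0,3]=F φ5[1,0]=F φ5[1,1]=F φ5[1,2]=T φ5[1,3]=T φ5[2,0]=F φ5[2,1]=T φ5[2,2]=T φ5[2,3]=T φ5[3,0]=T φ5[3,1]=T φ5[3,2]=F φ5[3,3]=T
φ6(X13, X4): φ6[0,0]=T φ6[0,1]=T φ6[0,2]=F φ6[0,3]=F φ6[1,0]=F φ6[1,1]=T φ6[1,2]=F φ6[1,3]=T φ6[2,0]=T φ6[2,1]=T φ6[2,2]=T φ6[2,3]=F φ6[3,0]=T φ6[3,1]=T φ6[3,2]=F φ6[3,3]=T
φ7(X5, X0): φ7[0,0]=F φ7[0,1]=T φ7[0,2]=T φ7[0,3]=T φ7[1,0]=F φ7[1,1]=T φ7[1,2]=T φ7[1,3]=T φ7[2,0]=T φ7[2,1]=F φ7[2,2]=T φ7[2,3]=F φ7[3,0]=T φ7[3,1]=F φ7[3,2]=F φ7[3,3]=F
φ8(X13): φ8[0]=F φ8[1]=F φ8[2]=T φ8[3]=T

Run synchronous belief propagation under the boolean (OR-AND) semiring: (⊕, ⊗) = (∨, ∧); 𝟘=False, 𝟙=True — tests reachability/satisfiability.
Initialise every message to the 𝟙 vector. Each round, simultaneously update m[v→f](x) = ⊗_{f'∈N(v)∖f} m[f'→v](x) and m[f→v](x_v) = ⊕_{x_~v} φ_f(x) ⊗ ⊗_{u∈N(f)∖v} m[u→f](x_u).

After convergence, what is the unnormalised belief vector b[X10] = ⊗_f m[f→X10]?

init: all messages = 𝟙 over 4 values
r1 m[φ0→X5] = [F, T, T, T]
r1 m[φ0→X15] = [T, T, T, T]
r1 m[φ1→X5] = [T, T, T, T]
r1 m[φ1→X7] = [T, T, T, T]
r1 m[φ2→X6] = [T, T, T, T]
r1 m[φ2→X7] = [T, T, T, T]
r1 m[φ3→X10] = [T, T, T, T]
r1 m[φ3→X7] = [T, T, T, T]
r1 m[φ4→X5] = [T, T, T, T]
r1 m[φ4→X9] = [T, T, T, T]
r1 m[φ5→X5] = [T, T, T, T]
r1 m[φ5→X4] = [T, T, T, T]
r1 m[φ6→X13] = [T, T, T, T]
r1 m[φ6→X4] = [T, T, T, T]
r1 m[φ7→X5] = [T, T, T, T]
r1 m[φ7→X0] = [T, T, T, T]
r1 m[φ8→X13] = [F, F, T, T]
r1 m[X5→φ0] = [T, T, T, T]
r1 m[X5→φ1] = [T, T, T, T]
r1 m[X5→φ4] = [T, T, T, T]
r1 m[X5→φ5] = [T, T, T, T]
r1 m[X5→φ7] = [T, T, T, T]
r1 m[X13→φ6] = [T, T, T, T]
r1 m[X13→φ8] = [T, T, T, T]
r1 m[X10→φ3] = [T, T, T, T]
r1 m[X6→φ2] = [T, T, T, T]
r1 m[X7→φ1] = [T, T, T, T]
r1 m[X7→φ2] = [T, T, T, T]
r1 m[X7→φ3] = [T, T, T, T]
r1 m[X9→φ4] = [T, T, T, T]
r1 m[X15→φ0] = [T, T, T, T]
r1 m[X0→φ7] = [T, T, T, T]
r1 m[X4→φ5] = [T, T, T, T]
r1 m[X4→φ6] = [T, T, T, T]
r2 m[φ0→X5] = [F, T, T, T]
r2 m[φ0→X15] = [T, T, T, T]
r2 m[φ1→X5] = [T, T, T, T]
r2 m[φ1→X7] = [T, T, T, T]
r2 m[φ2→X6] = [T, T, T, T]
r2 m[φ2→X7] = [T, T, T, T]
r2 m[φ3→X10] = [T, T, T, T]
r2 m[φ3→X7] = [T, T, T, T]
r2 m[φ4→X5] = [T, T, T, T]
r2 m[φ4→X9] = [T, T, T, T]
r2 m[φ5→X5] = [T, T, T, T]
r2 m[φ5→X4] = [T, T, T, T]
r2 m[φ6→X13] = [T, T, T, T]
r2 m[φ6→X4] = [T, T, T, T]
r2 m[φ7→X5] = [T, T, T, T]
r2 m[φ7→X0] = [T, T, T, T]
r2 m[φ8→X13] = [F, F, T, T]
r2 m[X5→φ0] = [T, T, T, T]
r2 m[X5→φ1] = [F, T, T, T]
r2 m[X5→φ4] = [F, T, T, T]
r2 m[X5→φ5] = [F, T, T, T]
r2 m[X5→φ7] = [F, T, T, T]
r2 m[X13→φ6] = [F, F, T, T]
r2 m[X13→φ8] = [T, T, T, T]
r2 m[X10→φ3] = [T, T, T, T]
r2 m[X6→φ2] = [T, T, T, T]
r2 m[X7→φ1] = [T, T, T, T]
r2 m[X7→φ2] = [T, T, T, T]
r2 m[X7→φ3] = [T, T, T, T]
r2 m[X9→φ4] = [T, T, T, T]
r2 m[X15→φ0] = [T, T, T, T]
r2 m[X0→φ7] = [T, T, T, T]
r2 m[X4→φ5] = [T, T, T, T]
r2 m[X4→φ6] = [T, T, T, T]
r3 m[φ0→X5] = [F, T, T, T]
r3 m[φ0→X15] = [T, T, T, T]
r3 m[φ1→X5] = [T, T, T, T]
r3 m[φ1→X7] = [T, T, T, F]
r3 m[φ2→X6] = [T, T, T, T]
r3 m[φ2→X7] = [T, T, T, T]
r3 m[φ3→X10] = [T, T, T, T]
r3 m[φ3→X7] = [T, T, T, T]
r3 m[φ4→X5] = [T, T, T, T]
r3 m[φ4→X9] = [T, T, T, T]
r3 m[φ5→X5] = [T, T, T, T]
r3 m[φ5→X4] = [T, T, T, T]
r3 m[φ6→X13] = [T, T, T, T]
r3 m[φ6→X4] = [T, T, T, T]
r3 m[φ7→X5] = [T, T, T, T]
r3 m[φ7→X0] = [T, T, T, T]
r3 m[φ8→X13] = [F, F, T, T]
r3 m[X5→φ0] = [T, T, T, T]
r3 m[X5→φ1] = [F, T, T, T]
r3 m[X5→φ4] = [F, T, T, T]
r3 m[X5→φ5] = [F, T, T, T]
r3 m[X5→φ7] = [F, T, T, T]
r3 m[X13→φ6] = [F, F, T, T]
r3 m[X13→φ8] = [T, T, T, T]
r3 m[X10→φ3] = [T, T, T, T]
r3 m[X6→φ2] = [T, T, T, T]
r3 m[X7→φ1] = [T, T, T, T]
r3 m[X7→φ2] = [T, T, T, T]
r3 m[X7→φ3] = [T, T, T, T]
r3 m[X9→φ4] = [T, T, T, T]
r3 m[X15→φ0] = [T, T, T, T]
r3 m[X0→φ7] = [T, T, T, T]
r3 m[X4→φ5] = [T, T, T, T]
r3 m[X4→φ6] = [T, T, T, T]
r4 m[φ0→X5] = [F, T, T, T]
r4 m[φ0→X15] = [T, T, T, T]
r4 m[φ1→X5] = [T, T, T, T]
r4 m[φ1→X7] = [T, T, T, F]
r4 m[φ2→X6] = [T, T, T, T]
r4 m[φ2→X7] = [T, T, T, T]
r4 m[φ3→X10] = [T, T, T, T]
r4 m[φ3→X7] = [T, T, T, T]
r4 m[φ4→X5] = [T, T, T, T]
r4 m[φ4→X9] = [T, T, T, T]
r4 m[φ5→X5] = [T, T, T, T]
r4 m[φ5→X4] = [T, T, T, T]
r4 m[φ6→X13] = [T, T, T, T]
r4 m[φ6→X4] = [T, T, T, T]
r4 m[φ7→X5] = [T, T, T, T]
r4 m[φ7→X0] = [T, T, T, T]
r4 m[φ8→X13] = [F, F, T, T]
r4 m[X5→φ0] = [T, T, T, T]
r4 m[X5→φ1] = [F, T, T, T]
r4 m[X5→φ4] = [F, T, T, T]
r4 m[X5→φ5] = [F, T, T, T]
r4 m[X5→φ7] = [F, T, T, T]
r4 m[X13→φ6] = [F, F, T, T]
r4 m[X13→φ8] = [T, T, T, T]
r4 m[X10→φ3] = [T, T, T, T]
r4 m[X6→φ2] = [T, T, T, T]
r4 m[X7→φ1] = [T, T, T, T]
r4 m[X7→φ2] = [T, T, T, F]
r4 m[X7→φ3] = [T, T, T, F]
r4 m[X9→φ4] = [T, T, T, T]
r4 m[X15→φ0] = [T, T, T, T]
r4 m[X0→φ7] = [T, T, T, T]
r4 m[X4→φ5] = [T, T, T, T]
r4 m[X4→φ6] = [T, T, T, T]
r5 m[φ0→X5] = [F, T, T, T]
r5 m[φ0→X15] = [T, T, T, T]
r5 m[φ1→X5] = [T, T, T, T]
r5 m[φ1→X7] = [T, T, T, F]
r5 m[φ2→X6] = [T, T, F, T]
r5 m[φ2→X7] = [T, T, T, T]
r5 m[φ3→X10] = [T, F, T, T]
r5 m[φ3→X7] = [T, T, T, T]
r5 m[φ4→X5] = [T, T, T, T]
r5 m[φ4→X9] = [T, T, T, T]
r5 m[φ5→X5] = [T, T, T, T]
r5 m[φ5→X4] = [T, T, T, T]
r5 m[φ6→X13] = [T, T, T, T]
r5 m[φ6→X4] = [T, T, T, T]
r5 m[φ7→X5] = [T, T, T, T]
r5 m[φ7→X0] = [T, T, T, T]
r5 m[φ8→X13] = [F, F, T, T]
r5 m[X5→φ0] = [T, T, T, T]
r5 m[X5→φ1] = [F, T, T, T]
r5 m[X5→φ4] = [F, T, T, T]
r5 m[X5→φ5] = [F, T, T, T]
r5 m[X5→φ7] = [F, T, T, T]
r5 m[X13→φ6] = [F, F, T, T]
r5 m[X13→φ8] = [T, T, T, T]
r5 m[X10→φ3] = [T, T, T, T]
r5 m[X6→φ2] = [T, T, T, T]
r5 m[X7→φ1] = [T, T, T, T]
r5 m[X7→φ2] = [T, T, T, F]
r5 m[X7→φ3] = [T, T, T, F]
r5 m[X9→φ4] = [T, T, T, T]
r5 m[X15→φ0] = [T, T, T, T]
r5 m[X0→φ7] = [T, T, T, T]
r5 m[X4→φ5] = [T, T, T, T]
r5 m[X4→φ6] = [T, T, T, T]
r6 m[φ0→X5] = [F, T, T, T]
r6 m[φ0→X15] = [T, T, T, T]
r6 m[φ1→X5] = [T, T, T, T]
r6 m[φ1→X7] = [T, T, T, F]
r6 m[φ2→X6] = [T, T, F, T]
r6 m[φ2→X7] = [T, T, T, T]
r6 m[φ3→X10] = [T, F, T, T]
r6 m[φ3→X7] = [T, T, T, T]
r6 m[φ4→X5] = [T, T, T, T]
r6 m[φ4→X9] = [T, T, T, T]
r6 m[φ5→X5] = [T, T, T, T]
r6 m[φ5→X4] = [T, T, T, T]
r6 m[φ6→X13] = [T, T, T, T]
r6 m[φ6→X4] = [T, T, T, T]
r6 m[φ7→X5] = [T, T, T, T]
r6 m[φ7→X0] = [T, T, T, T]
r6 m[φ8→X13] = [F, F, T, T]
r6 m[X5→φ0] = [T, T, T, T]
r6 m[X5→φ1] = [F, T, T, T]
r6 m[X5→φ4] = [F, T, T, T]
r6 m[X5→φ5] = [F, T, T, T]
r6 m[X5→φ7] = [F, T, T, T]
r6 m[X13→φ6] = [F, F, T, T]
r6 m[X13→φ8] = [T, T, T, T]
r6 m[X10→φ3] = [T, T, T, T]
r6 m[X6→φ2] = [T, T, T, T]
r6 m[X7→φ1] = [T, T, T, T]
r6 m[X7→φ2] = [T, T, T, F]
r6 m[X7→φ3] = [T, T, T, F]
r6 m[X9→φ4] = [T, T, T, T]
r6 m[X15→φ0] = [T, T, T, T]
r6 m[X0→φ7] = [T, T, T, T]
r6 m[X4→φ5] = [T, T, T, T]
r6 m[X4→φ6] = [T, T, T, T]
fixed point reached at round 6
b[X10] = ⊗ incoming = [T, F, T, T]

b[X10] = [T, F, T, T]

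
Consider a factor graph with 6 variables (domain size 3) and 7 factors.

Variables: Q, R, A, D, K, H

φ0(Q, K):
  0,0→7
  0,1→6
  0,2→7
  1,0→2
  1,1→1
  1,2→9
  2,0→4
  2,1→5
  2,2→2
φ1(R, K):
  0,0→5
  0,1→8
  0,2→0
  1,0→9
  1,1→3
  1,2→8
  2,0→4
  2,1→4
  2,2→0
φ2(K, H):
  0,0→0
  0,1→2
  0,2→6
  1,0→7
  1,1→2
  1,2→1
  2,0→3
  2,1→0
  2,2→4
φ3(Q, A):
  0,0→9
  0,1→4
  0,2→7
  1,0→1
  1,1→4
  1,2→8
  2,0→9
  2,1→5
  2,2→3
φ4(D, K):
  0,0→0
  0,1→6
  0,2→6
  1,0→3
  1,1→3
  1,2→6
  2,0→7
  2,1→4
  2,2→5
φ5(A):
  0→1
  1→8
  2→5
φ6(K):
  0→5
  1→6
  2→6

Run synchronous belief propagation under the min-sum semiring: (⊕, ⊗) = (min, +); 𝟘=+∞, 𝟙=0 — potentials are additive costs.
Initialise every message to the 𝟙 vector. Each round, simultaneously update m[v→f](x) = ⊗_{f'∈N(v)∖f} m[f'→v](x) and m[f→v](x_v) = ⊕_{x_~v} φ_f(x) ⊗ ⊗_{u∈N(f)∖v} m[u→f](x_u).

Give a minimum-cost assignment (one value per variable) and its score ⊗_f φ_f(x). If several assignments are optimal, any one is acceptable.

init: all messages = 𝟙 over 3 values
r1 m[φ0→Q] = [6, 1, 2]
r1 m[φ0→K] = [2, 1, 2]
r1 m[φ1→R] = [0, 3, 0]
r1 m[φ1→K] = [4, 3, 0]
r1 m[φ2→K] = [0, 1, 0]
r1 m[φ2→H] = [0, 0, 1]
r1 m[φ3→Q] = [4, 1, 3]
r1 m[φ3→A] = [1, 4, 3]
r1 m[φ4→D] = [0, 3, 4]
r1 m[φ4→K] = [0, 3, 5]
r1 m[φ5→A] = [1, 8, 5]
r1 m[φ6→K] = [5, 6, 6]
r1 m[Q→φ0] = [0, 0, 0]
r1 m[Q→φ3] = [0, 0, 0]
r1 m[R→φ1] = [0, 0, 0]
r1 m[A→φ3] = [0, 0, 0]
r1 m[A→φ5] = [0, 0, 0]
r1 m[D→φ4] = [0, 0, 0]
r1 m[K→φ0] = [0, 0, 0]
r1 m[K→φ1] = [0, 0, 0]
r1 m[K→φ2] = [0, 0, 0]
r1 m[K→φ4] = [0, 0, 0]
r1 m[K→φ6] = [0, 0, 0]
r1 m[H→φ2] = [0, 0, 0]
r2 m[φ0→Q] = [6, 1, 2]
r2 m[φ0→K] = [2, 1, 2]
r2 m[φ1→R] = [0, 3, 0]
r2 m[φ1→K] = [4, 3, 0]
r2 m[φ2→K] = [0, 1, 0]
r2 m[φ2→H] = [0, 0, 1]
r2 m[φ3→Q] = [4, 1, 3]
r2 m[φ3→A] = [1, 4, 3]
r2 m[φ4→D] = [0, 3, 4]
r2 m[φ4→K] = [0, 3, 5]
r2 m[φ5→A] = [1, 8, 5]
r2 m[φ6→K] = [5, 6, 6]
r2 m[Q→φ0] = [4, 1, 3]
r2 m[Q→φ3] = [6, 1, 2]
r2 m[R→φ1] = [0, 0, 0]
r2 m[A→φ3] = [1, 8, 5]
r2 m[A→φ5] = [1, 4, 3]
r2 m[D→φ4] = [0, 0, 0]
r2 m[K→φ0] = [9, 13, 11]
r2 m[K→φ1] = [7, 11, 13]
r2 m[K→φ2] = [11, 13, 13]
r2 m[K→φ4] = [11, 11, 8]
r2 m[K→φ6] = [6, 8, 7]
r2 m[H→φ2] = [0, 0, 0]
r3 m[φ0→Q] = [16, 11, 13]
r3 m[φ0→K] = [3, 2, 5]
r3 m[φ1→R] = [12, 14, 11]
r3 m[φ1→K] = [4, 3, 0]
r3 m[φ2→K] = [0, 1, 0]
r3 m[φ2→H] = [11, 13, 14]
r3 m[φ3→Q] = [10, 2, 8]
r3 m[φ3→A] = [2, 5, 5]
r3 m[φ4→D] = [11, 14, 13]
r3 m[φ4→K] = [0, 3, 5]
r3 m[φ5→A] = [1, 8, 5]
r3 m[φ6→K] = [5, 6, 6]
r3 m[Q→φ0] = [4, 1, 3]
r3 m[Q→φ3] = [6, 1, 2]
r3 m[R→φ1] = [0, 0, 0]
r3 m[A→φ3] = [1, 8, 5]
r3 m[A→φ5] = [1, 4, 3]
r3 m[D→φ4] = [0, 0, 0]
r3 m[K→φ0] = [9, 13, 11]
r3 m[K→φ1] = [7, 11, 13]
r3 m[K→φ2] = [11, 13, 13]
r3 m[K→φ4] = [11, 11, 8]
r3 m[K→φ6] = [6, 8, 7]
r3 m[H→φ2] = [0, 0, 0]
r4 m[φ0→Q] = [16, 11, 13]
r4 m[φ0→K] = [3, 2, 5]
r4 m[φ1→R] = [12, 14, 11]
r4 m[φ1→K] = [4, 3, 0]
r4 m[φ2→K] = [0, 1, 0]
r4 m[φ2→H] = [11, 13, 14]
r4 m[φ3→Q] = [10, 2, 8]
r4 m[φ3→A] = [2, 5, 5]
r4 m[φ4→D] = [11, 14, 13]
r4 m[φ4→K] = [0, 3, 5]
r4 m[φ5→A] = [1, 8, 5]
r4 m[φ6→K] = [5, 6, 6]
r4 m[Q→φ0] = [10, 2, 8]
r4 m[Q→φ3] = [16, 11, 13]
r4 m[R→φ1] = [0, 0, 0]
r4 m[A→φ3] = [1, 8, 5]
r4 m[A→φ5] = [2, 5, 5]
r4 m[D→φ4] = [0, 0, 0]
r4 m[K→φ0] = [9, 13, 11]
r4 m[K→φ1] = [8, 12, 16]
r4 m[K→φ2] = [12, 14, 16]
r4 m[K→φ4] = [12, 12, 11]
r4 m[K→φ6] = [7, 9, 10]
r4 m[H→φ2] = [0, 0, 0]
r5 m[φ0→Q] = [16, 11, 13]
r5 m[φ0→K] = [4, 3, 10]
r5 m[φ1→R] = [13, 15, 12]
r5 m[φ1→K] = [4, 3, 0]
r5 m[φ2→K] = [0, 1, 0]
r5 m[φ2→H] = [12, 14, 15]
r5 m[φ3→Q] = [10, 2, 8]
r5 m[φ3→A] = [12, 15, 16]
r5 m[φ4→D] = [12, 15, 16]
r5 m[φ4→K] = [0, 3, 5]
r5 m[φ5→A] = [1, 8, 5]
r5 m[φ6→K] = [5, 6, 6]
r5 m[Q→φ0] = [10, 2, 8]
r5 m[Q→φ3] = [16, 11, 13]
r5 m[R→φ1] = [0, 0, 0]
r5 m[A→φ3] = [1, 8, 5]
r5 m[A→φ5] = [2, 5, 5]
r5 m[D→φ4] = [0, 0, 0]
r5 m[K→φ0] = [9, 13, 11]
r5 m[K→φ1] = [8, 12, 16]
r5 m[K→φ2] = [12, 14, 16]
r5 m[K→φ4] = [12, 12, 11]
r5 m[K→φ6] = [7, 9, 10]
r5 m[H→φ2] = [0, 0, 0]
r6 m[φ0→Q] = [16, 11, 13]
r6 m[φ0→K] = [4, 3, 10]
r6 m[φ1→R] = [13, 15, 12]
r6 m[φ1→K] = [4, 3, 0]
r6 m[φ2→K] = [0, 1, 0]
r6 m[φ2→H] = [12, 14, 15]
r6 m[φ3→Q] = [10, 2, 8]
r6 m[φ3→A] = [12, 15, 16]
r6 m[φ4→D] = [12, 15, 16]
r6 m[φ4→K] = [0, 3, 5]
r6 m[φ5→A] = [1, 8, 5]
r6 m[φ6→K] = [5, 6, 6]
r6 m[Q→φ0] = [10, 2, 8]
r6 m[Q→φ3] = [16, 11, 13]
r6 m[R→φ1] = [0, 0, 0]
r6 m[A→φ3] = [1, 8, 5]
r6 m[A→φ5] = [12, 15, 16]
r6 m[D→φ4] = [0, 0, 0]
r6 m[K→φ0] = [9, 13, 11]
r6 m[K→φ1] = [9, 13, 21]
r6 m[K→φ2] = [13, 15, 21]
r6 m[K→φ4] = [13, 13, 16]
r6 m[K→φ6] = [8, 10, 15]
r6 m[H→φ2] = [0, 0, 0]
r7 m[φ0→Q] = [16, 11, 13]
r7 m[φ0→K] = [4, 3, 10]
r7 m[φ1→R] = [14, 16, 13]
r7 m[φ1→K] = [4, 3, 0]
r7 m[φ2→K] = [0, 1, 0]
r7 m[φ2→H] = [13, 15, 16]
r7 m[φ3→Q] = [10, 2, 8]
r7 m[φ3→A] = [12, 15, 16]
r7 m[φ4→D] = [13, 16, 17]
r7 m[φ4→K] = [0, 3, 5]
r7 m[φ5→A] = [1, 8, 5]
r7 m[φ6→K] = [5, 6, 6]
r7 m[Q→φ0] = [10, 2, 8]
r7 m[Q→φ3] = [16, 11, 13]
r7 m[R→φ1] = [0, 0, 0]
r7 m[A→φ3] = [1, 8, 5]
r7 m[A→φ5] = [12, 15, 16]
r7 m[D→φ4] = [0, 0, 0]
r7 m[K→φ0] = [9, 13, 11]
r7 m[K→φ1] = [9, 13, 21]
r7 m[K→φ2] = [13, 15, 21]
r7 m[K→φ4] = [13, 13, 16]
r7 m[K→φ6] = [8, 10, 15]
r7 m[H→φ2] = [0, 0, 0]
r8 m[φ0→Q] = [16, 11, 13]
r8 m[φ0→K] = [4, 3, 10]
r8 m[φ1→R] = [14, 16, 13]
r8 m[φ1→K] = [4, 3, 0]
r8 m[φ2→K] = [0, 1, 0]
r8 m[φ2→H] = [13, 15, 16]
r8 m[φ3→Q] = [10, 2, 8]
r8 m[φ3→A] = [12, 15, 16]
r8 m[φ4→D] = [13, 16, 17]
r8 m[φ4→K] = [0, 3, 5]
r8 m[φ5→A] = [1, 8, 5]
r8 m[φ6→K] = [5, 6, 6]
r8 m[Q→φ0] = [10, 2, 8]
r8 m[Q→φ3] = [16, 11, 13]
r8 m[R→φ1] = [0, 0, 0]
r8 m[A→φ3] = [1, 8, 5]
r8 m[A→φ5] = [12, 15, 16]
r8 m[D→φ4] = [0, 0, 0]
r8 m[K→φ0] = [9, 13, 11]
r8 m[K→φ1] = [9, 13, 21]
r8 m[K→φ2] = [13, 15, 21]
r8 m[K→φ4] = [13, 13, 16]
r8 m[K→φ6] = [8, 10, 15]
r8 m[H→φ2] = [0, 0, 0]
fixed point reached at round 8
traceback from Q: (Q=1, R=2, A=0, D=0, K=0, H=0), score=13

assignment: (Q=1, R=2, A=0, D=0, K=0, H=0); score = 13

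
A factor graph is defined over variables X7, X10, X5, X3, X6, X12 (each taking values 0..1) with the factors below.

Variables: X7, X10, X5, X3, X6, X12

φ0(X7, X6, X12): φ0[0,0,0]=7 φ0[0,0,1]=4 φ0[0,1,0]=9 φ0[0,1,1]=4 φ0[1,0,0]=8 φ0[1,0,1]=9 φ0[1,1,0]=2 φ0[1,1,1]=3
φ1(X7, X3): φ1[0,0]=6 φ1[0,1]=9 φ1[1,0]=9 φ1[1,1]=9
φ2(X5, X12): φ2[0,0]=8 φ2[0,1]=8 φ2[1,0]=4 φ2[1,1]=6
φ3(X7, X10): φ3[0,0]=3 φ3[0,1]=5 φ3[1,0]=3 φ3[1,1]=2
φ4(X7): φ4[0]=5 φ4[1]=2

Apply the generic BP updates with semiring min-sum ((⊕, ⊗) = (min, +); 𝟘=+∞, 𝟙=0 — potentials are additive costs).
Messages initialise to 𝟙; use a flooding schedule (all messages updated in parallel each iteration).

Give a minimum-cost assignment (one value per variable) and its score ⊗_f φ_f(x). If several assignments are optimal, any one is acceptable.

init: all messages = 𝟙 over 2 values
r1 m[φ0→X7] = [4, 2]
r1 m[φ0→X6] = [4, 2]
r1 m[φ0→X12] = [2, 3]
r1 m[φ1→X7] = [6, 9]
r1 m[φ1→X3] = [6, 9]
r1 m[φ2→X5] = [8, 4]
r1 m[φ2→X12] = [4, 6]
r1 m[φ3→X7] = [3, 2]
r1 m[φ3→X10] = [3, 2]
r1 m[φ4→X7] = [5, 2]
r1 m[X7→φ0] = [0, 0]
r1 m[X7→φ1] = [0, 0]
r1 m[X7→φ3] = [0, 0]
r1 m[X7→φ4] = [0, 0]
r1 m[X10→φ3] = [0, 0]
r1 m[X5→φ2] = [0, 0]
r1 m[X3→φ1] = [0, 0]
r1 m[X6→φ0] = [0, 0]
r1 m[X12→φ0] = [0, 0]
r1 m[X12→φ2] = [0, 0]
r2 m[φ0→X7] = [4, 2]
r2 m[φ0→X6] = [4, 2]
r2 m[φ0→X12] = [2, 3]
r2 m[φ1→X7] = [6, 9]
r2 m[φ1→X3] = [6, 9]
r2 m[φ2→X5] = [8, 4]
r2 m[φ2→X12] = [4, 6]
r2 m[φ3→X7] = [3, 2]
r2 m[φ3→X10] = [3, 2]
r2 m[φ4→X7] = [5, 2]
r2 m[X7→φ0] = [14, 13]
r2 m[X7→φ1] = [12, 6]
r2 m[X7→φ3] = [15, 13]
r2 m[X7→φ4] = [13, 13]
r2 m[X10→φ3] = [0, 0]
r2 m[X5→φ2] = [0, 0]
r2 m[X3→φ1] = [0, 0]
r2 m[X6→φ0] = [0, 0]
r2 m[X12→φ0] = [4, 6]
r2 m[X12→φ2] = [2, 3]
r3 m[φ0→X7] = [10, 6]
r3 m[φ0→X6] = [24, 19]
r3 m[φ0→X12] = [15, 16]
r3 m[φ1→X7] = [6, 9]
r3 m[φ1→X3] = [15, 15]
r3 m[φ2→X5] = [10, 6]
r3 m[φ2→X12] = [4, 6]
r3 m[φ3→X7] = [3, 2]
r3 m[φ3→X10] = [16, 15]
r3 m[φ4→X7] = [5, 2]
r3 m[X7→φ0] = [14, 13]
r3 m[X7→φ1] = [12, 6]
r3 m[X7→φ3] = [15, 13]
r3 m[X7→φ4] = [13, 13]
r3 m[X10→φ3] = [0, 0]
r3 m[X5→φ2] = [0, 0]
r3 m[X3→φ1] = [0, 0]
r3 m[X6→φ0] = [0, 0]
r3 m[X12→φ0] = [4, 6]
r3 m[X12→φ2] = [2, 3]
r4 m[φ0→X7] = [10, 6]
r4 m[φ0→X6] = [24, 19]
r4 m[φ0→X12] = [15, 16]
r4 m[φ1→X7] = [6, 9]
r4 m[φ1→X3] = [15, 15]
r4 m[φ2→X5] = [10, 6]
r4 m[φ2→X12] = [4, 6]
r4 m[φ3→X7] = [3, 2]
r4 m[φ3→X10] = [16, 15]
r4 m[φ4→X7] = [5, 2]
r4 m[X7→φ0] = [14, 13]
r4 m[X7→φ1] = [18, 10]
r4 m[X7→φ3] = [21, 17]
r4 m[X7→φ4] = [19, 17]
r4 m[X10→φ3] = [0, 0]
r4 m[X5→φ2] = [0, 0]
r4 m[X3→φ1] = [0, 0]
r4 m[X6→φ0] = [0, 0]
r4 m[X12→φ0] = [4, 6]
r4 m[X12→φ2] = [15, 16]
r5 m[φ0→X7] = [10, 6]
r5 m[φ0→X6] = [24, 19]
r5 m[φ0→X12] = [15, 16]
r5 m[φ1→X7] = [6, 9]
r5 m[φ1→X3] = [19, 19]
r5 m[φ2→X5] = [23, 19]
r5 m[φ2→X12] = [4, 6]
r5 m[φ3→X7] = [3, 2]
r5 m[φ3→X10] = [20, 19]
r5 m[φ4→X7] = [5, 2]
r5 m[X7→φ0] = [14, 13]
r5 m[X7→φ1] = [18, 10]
r5 m[X7→φ3] = [21, 17]
r5 m[X7→φ4] = [19, 17]
r5 m[X10→φ3] = [0, 0]
r5 m[X5→φ2] = [0, 0]
r5 m[X3→φ1] = [0, 0]
r5 m[X6→φ0] = [0, 0]
r5 m[X12→φ0] = [4, 6]
r5 m[X12→φ2] = [15, 16]
r6 m[φ0→X7] = [10, 6]
r6 m[φ0→X6] = [24, 19]
r6 m[φ0→X12] = [15, 16]
r6 m[φ1→X7] = [6, 9]
r6 m[φ1→X3] = [19, 19]
r6 m[φ2→X5] = [23, 19]
r6 m[φ2→X12] = [4, 6]
r6 m[φ3→X7] = [3, 2]
r6 m[φ3→X10] = [20, 19]
r6 m[φ4→X7] = [5, 2]
r6 m[X7→φ0] = [14, 13]
r6 m[X7→φ1] = [18, 10]
r6 m[X7→φ3] = [21, 17]
r6 m[X7→φ4] = [19, 17]
r6 m[X10→φ3] = [0, 0]
r6 m[X5→φ2] = [0, 0]
r6 m[X3→φ1] = [0, 0]
r6 m[X6→φ0] = [0, 0]
r6 m[X12→φ0] = [4, 6]
r6 m[X12→φ2] = [15, 16]
fixed point reached at round 6
traceback from X7: (X7=1, X10=1, X5=1, X3=0, X6=1, X12=0), score=19

assignment: (X7=1, X10=1, X5=1, X3=0, X6=1, X12=0); score = 19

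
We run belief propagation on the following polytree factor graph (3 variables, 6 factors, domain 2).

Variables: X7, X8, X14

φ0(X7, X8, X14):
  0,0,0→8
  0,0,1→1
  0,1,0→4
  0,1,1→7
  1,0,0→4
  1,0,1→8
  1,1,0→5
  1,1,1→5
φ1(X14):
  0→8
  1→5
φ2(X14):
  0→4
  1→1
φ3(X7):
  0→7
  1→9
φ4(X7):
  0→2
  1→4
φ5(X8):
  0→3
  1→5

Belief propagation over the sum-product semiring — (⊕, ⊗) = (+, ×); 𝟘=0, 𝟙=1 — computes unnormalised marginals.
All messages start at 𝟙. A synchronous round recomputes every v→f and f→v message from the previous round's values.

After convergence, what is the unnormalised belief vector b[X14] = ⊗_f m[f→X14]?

b[X14] = [62336, 11480]

init: all messages = 𝟙 over 2 values
r1 m[φ0→X7] = [20, 22]
r1 m[φ0→X8] = [21, 21]
r1 m[φ0→X14] = [21, 21]
r1 m[φ1→X14] = [8, 5]
r1 m[φ2→X14] = [4, 1]
r1 m[φ3→X7] = [7, 9]
r1 m[φ4→X7] = [2, 4]
r1 m[φ5→X8] = [3, 5]
r1 m[X7→φ0] = [1, 1]
r1 m[X7→φ3] = [1, 1]
r1 m[X7→φ4] = [1, 1]
r1 m[X8→φ0] = [1, 1]
r1 m[X8→φ5] = [1, 1]
r1 m[X14→φ0] = [1, 1]
r1 m[X14→φ1] = [1, 1]
r1 m[X14→φ2] = [1, 1]
r2 m[φ0→X7] = [20, 22]
r2 m[φ0→X8] = [21, 21]
r2 m[φ0→X14] = [21, 21]
r2 m[φ1→X14] = [8, 5]
r2 m[φ2→X14] = [4, 1]
r2 m[φ3→X7] = [7, 9]
r2 m[φ4→X7] = [2, 4]
r2 m[φ5→X8] = [3, 5]
r2 m[X7→φ0] = [14, 36]
r2 m[X7→φ3] = [40, 88]
r2 m[X7→φ4] = [140, 198]
r2 m[X8→φ0] = [3, 5]
r2 m[X8→φ5] = [21, 21]
r2 m[X14→φ0] = [32, 5]
r2 m[X14→φ1] = [84, 21]
r2 m[X14→φ2] = [168, 105]
r3 m[φ0→X7] = [1598, 1429]
r3 m[φ0→X8] = [9702, 8942]
r3 m[φ0→X14] = [1948, 2296]
r3 m[φ1→X14] = [8, 5]
r3 m[φ2→X14] = [4, 1]
r3 m[φ3→X7] = [7, 9]
r3 m[φ4→X7] = [2, 4]
r3 m[φ5→X8] = [3, 5]
r3 m[X7→φ0] = [14, 36]
r3 m[X7→φ3] = [40, 88]
r3 m[X7→φ4] = [140, 198]
r3 m[X8→φ0] = [3, 5]
r3 m[X8→φ5] = [21, 21]
r3 m[X14→φ0] = [32, 5]
r3 m[X14→φ1] = [84, 21]
r3 m[X14→φ2] = [168, 105]
r4 m[φ0→X7] = [1598, 1429]
r4 m[φ0→X8] = [9702, 8942]
r4 m[φ0→X14] = [1948, 2296]
r4 m[φ1→X14] = [8, 5]
r4 m[φ2→X14] = [4, 1]
r4 m[φ3→X7] = [7, 9]
r4 m[φ4→X7] = [2, 4]
r4 m[φ5→X8] = [3, 5]
r4 m[X7→φ0] = [14, 36]
r4 m[X7→φ3] = [3196, 5716]
r4 m[X7→φ4] = [11186, 12861]
r4 m[X8→φ0] = [3, 5]
r4 m[X8→φ5] = [9702, 8942]
r4 m[X14→φ0] = [32, 5]
r4 m[X14→φ1] = [7792, 2296]
r4 m[X14→φ2] = [15584, 11480]
r5 m[φ0→X7] = [1598, 1429]
r5 m[φ0→X8] = [9702, 8942]
r5 m[φ0→X14] = [1948, 2296]
r5 m[φ1→X14] = [8, 5]
r5 m[φ2→X14] = [4, 1]
r5 m[φ3→X7] = [7, 9]
r5 m[φ4→X7] = [2, 4]
r5 m[φ5→X8] = [3, 5]
r5 m[X7→φ0] = [14, 36]
r5 m[X7→φ3] = [3196, 5716]
r5 m[X7→φ4] = [11186, 12861]
r5 m[X8→φ0] = [3, 5]
r5 m[X8→φ5] = [9702, 8942]
r5 m[X14→φ0] = [32, 5]
r5 m[X14→φ1] = [7792, 2296]
r5 m[X14→φ2] = [15584, 11480]
fixed point reached at round 5
b[X14] = ⊗ incoming = [62336, 11480]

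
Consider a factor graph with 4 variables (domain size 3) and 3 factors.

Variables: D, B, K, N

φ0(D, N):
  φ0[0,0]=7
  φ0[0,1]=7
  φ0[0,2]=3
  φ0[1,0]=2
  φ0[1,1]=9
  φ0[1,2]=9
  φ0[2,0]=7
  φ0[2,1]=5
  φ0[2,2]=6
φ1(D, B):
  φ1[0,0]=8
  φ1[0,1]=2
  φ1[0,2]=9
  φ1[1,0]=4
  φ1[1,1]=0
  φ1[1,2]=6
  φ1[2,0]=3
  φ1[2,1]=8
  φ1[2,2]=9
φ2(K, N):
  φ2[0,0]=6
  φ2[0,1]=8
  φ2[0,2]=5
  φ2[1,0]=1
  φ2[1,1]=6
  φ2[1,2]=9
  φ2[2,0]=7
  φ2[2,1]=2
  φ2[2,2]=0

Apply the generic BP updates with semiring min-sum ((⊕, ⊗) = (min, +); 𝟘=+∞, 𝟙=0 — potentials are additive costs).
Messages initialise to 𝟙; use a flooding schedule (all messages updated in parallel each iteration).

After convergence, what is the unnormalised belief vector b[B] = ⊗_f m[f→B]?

b[B] = [7, 3, 9]

init: all messages = 𝟙 over 3 values
r1 m[φ0→D] = [3, 2, 5]
r1 m[φ0→N] = [2, 5, 3]
r1 m[φ1→D] = [2, 0, 3]
r1 m[φ1→B] = [3, 0, 6]
r1 m[φ2→K] = [5, 1, 0]
r1 m[φ2→N] = [1, 2, 0]
r1 m[D→φ0] = [0, 0, 0]
r1 m[D→φ1] = [0, 0, 0]
r1 m[B→φ1] = [0, 0, 0]
r1 m[K→φ2] = [0, 0, 0]
r1 m[N→φ0] = [0, 0, 0]
r1 m[N→φ2] = [0, 0, 0]
r2 m[φ0→D] = [3, 2, 5]
r2 m[φ0→N] = [2, 5, 3]
r2 m[φ1→D] = [2, 0, 3]
r2 m[φ1→B] = [3, 0, 6]
r2 m[φ2→K] = [5, 1, 0]
r2 m[φ2→N] = [1, 2, 0]
r2 m[D→φ0] = [2, 0, 3]
r2 m[D→φ1] = [3, 2, 5]
r2 m[B→φ1] = [0, 0, 0]
r2 m[K→φ2] = [0, 0, 0]
r2 m[N→φ0] = [1, 2, 0]
r2 m[N→φ2] = [2, 5, 3]
r3 m[φ0→D] = [3, 3, 6]
r3 m[φ0→N] = [2, 8, 5]
r3 m[φ1→D] = [2, 0, 3]
r3 m[φ1→B] = [6, 2, 8]
r3 m[φ2→K] = [8, 3, 3]
r3 m[φ2→N] = [1, 2, 0]
r3 m[D→φ0] = [2, 0, 3]
r3 m[D→φ1] = [3, 2, 5]
r3 m[B→φ1] = [0, 0, 0]
r3 m[K→φ2] = [0, 0, 0]
r3 m[N→φ0] = [1, 2, 0]
r3 m[N→φ2] = [2, 5, 3]
r4 m[φ0→D] = [3, 3, 6]
r4 m[φ0→N] = [2, 8, 5]
r4 m[φ1→D] = [2, 0, 3]
r4 m[φ1→B] = [6, 2, 8]
r4 m[φ2→K] = [8, 3, 3]
r4 m[φ2→N] = [1, 2, 0]
r4 m[D→φ0] = [2, 0, 3]
r4 m[D→φ1] = [3, 3, 6]
r4 m[B→φ1] = [0, 0, 0]
r4 m[K→φ2] = [0, 0, 0]
r4 m[N→φ0] = [1, 2, 0]
r4 m[N→φ2] = [2, 8, 5]
r5 m[φ0→D] = [3, 3, 6]
r5 m[φ0→N] = [2, 8, 5]
r5 m[φ1→D] = [2, 0, 3]
r5 m[φ1→B] = [7, 3, 9]
r5 m[φ2→K] = [8, 3, 5]
r5 m[φ2→N] = [1, 2, 0]
r5 m[D→φ0] = [2, 0, 3]
r5 m[D→φ1] = [3, 3, 6]
r5 m[B→φ1] = [0, 0, 0]
r5 m[K→φ2] = [0, 0, 0]
r5 m[N→φ0] = [1, 2, 0]
r5 m[N→φ2] = [2, 8, 5]
r6 m[φ0→D] = [3, 3, 6]
r6 m[φ0→N] = [2, 8, 5]
r6 m[φ1→D] = [2, 0, 3]
r6 m[φ1→B] = [7, 3, 9]
r6 m[φ2→K] = [8, 3, 5]
r6 m[φ2→N] = [1, 2, 0]
r6 m[D→φ0] = [2, 0, 3]
r6 m[D→φ1] = [3, 3, 6]
r6 m[B→φ1] = [0, 0, 0]
r6 m[K→φ2] = [0, 0, 0]
r6 m[N→φ0] = [1, 2, 0]
r6 m[N→φ2] = [2, 8, 5]
fixed point reached at round 6
b[B] = ⊗ incoming = [7, 3, 9]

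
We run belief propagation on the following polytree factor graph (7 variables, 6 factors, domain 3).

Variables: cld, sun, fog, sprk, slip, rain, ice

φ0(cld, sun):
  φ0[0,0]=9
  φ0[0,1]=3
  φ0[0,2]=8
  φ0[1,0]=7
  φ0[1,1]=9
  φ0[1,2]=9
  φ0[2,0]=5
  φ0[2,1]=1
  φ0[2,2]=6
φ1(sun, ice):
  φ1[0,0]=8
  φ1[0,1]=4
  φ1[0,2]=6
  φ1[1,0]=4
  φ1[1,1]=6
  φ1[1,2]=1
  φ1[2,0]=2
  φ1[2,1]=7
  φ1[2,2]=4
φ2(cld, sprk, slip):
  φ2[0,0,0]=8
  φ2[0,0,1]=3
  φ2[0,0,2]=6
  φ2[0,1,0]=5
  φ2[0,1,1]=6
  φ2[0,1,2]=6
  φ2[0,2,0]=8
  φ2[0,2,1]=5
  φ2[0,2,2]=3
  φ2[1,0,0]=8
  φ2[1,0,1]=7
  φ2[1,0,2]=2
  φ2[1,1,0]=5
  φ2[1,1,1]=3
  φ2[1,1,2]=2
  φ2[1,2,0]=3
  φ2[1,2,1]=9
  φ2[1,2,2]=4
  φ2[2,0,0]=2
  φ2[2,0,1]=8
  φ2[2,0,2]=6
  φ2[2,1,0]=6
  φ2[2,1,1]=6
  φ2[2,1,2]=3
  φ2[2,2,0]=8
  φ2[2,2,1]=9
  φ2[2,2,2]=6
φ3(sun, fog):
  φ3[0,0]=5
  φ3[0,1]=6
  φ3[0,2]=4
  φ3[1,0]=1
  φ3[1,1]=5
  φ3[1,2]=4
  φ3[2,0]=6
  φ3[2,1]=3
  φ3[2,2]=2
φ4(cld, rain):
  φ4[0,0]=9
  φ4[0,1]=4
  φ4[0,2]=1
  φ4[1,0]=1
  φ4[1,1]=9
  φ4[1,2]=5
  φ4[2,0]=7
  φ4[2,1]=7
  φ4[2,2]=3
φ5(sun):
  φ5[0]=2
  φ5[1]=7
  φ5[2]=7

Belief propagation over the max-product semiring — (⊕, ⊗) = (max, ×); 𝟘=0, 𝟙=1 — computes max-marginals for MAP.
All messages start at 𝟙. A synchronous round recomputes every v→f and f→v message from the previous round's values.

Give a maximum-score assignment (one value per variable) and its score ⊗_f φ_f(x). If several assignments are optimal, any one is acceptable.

init: all messages = 𝟙 over 3 values
r1 m[φ0→cld] = [9, 9, 6]
r1 m[φ0→sun] = [9, 9, 9]
r1 m[φ1→sun] = [8, 6, 7]
r1 m[φ1→ice] = [8, 7, 6]
r1 m[φ2→cld] = [8, 9, 9]
r1 m[φ2→sprk] = [8, 6, 9]
r1 m[φ2→slip] = [8, 9, 6]
r1 m[φ3→sun] = [6, 5, 6]
r1 m[φ3→fog] = [6, 6, 4]
r1 m[φ4→cld] = [9, 9, 7]
r1 m[φ4→rain] = [9, 9, 5]
r1 m[φ5→sun] = [2, 7, 7]
r1 m[cld→φ0] = [1, 1, 1]
r1 m[cld→φ2] = [1, 1, 1]
r1 m[cld→φ4] = [1, 1, 1]
r1 m[sun→φ0] = [1, 1, 1]
r1 m[sun→φ1] = [1, 1, 1]
r1 m[sun→φ3] = [1, 1, 1]
r1 m[sun→φ5] = [1, 1, 1]
r1 m[fog→φ3] = [1, 1, 1]
r1 m[sprk→φ2] = [1, 1, 1]
r1 m[slip→φ2] = [1, 1, 1]
r1 m[rain→φ4] = [1, 1, 1]
r1 m[ice→φ1] = [1, 1, 1]
r2 m[φ0→cld] = [9, 9, 6]
r2 m[φ0→sun] = [9, 9, 9]
r2 m[φ1→sun] = [8, 6, 7]
r2 m[φ1→ice] = [8, 7, 6]
r2 m[φ2→cld] = [8, 9, 9]
r2 m[φ2→sprk] = [8, 6, 9]
r2 m[φ2→slip] = [8, 9, 6]
r2 m[φ3→sun] = [6, 5, 6]
r2 m[φ3→fog] = [6, 6, 4]
r2 m[φ4→cld] = [9, 9, 7]
r2 m[φ4→rain] = [9, 9, 5]
r2 m[φ5→sun] = [2, 7, 7]
r2 m[cld→φ0] = [72, 81, 63]
r2 m[cld→φ2] = [81, 81, 42]
r2 m[cld→φ4] = [72, 81, 54]
r2 m[sun→φ0] = [96, 210, 294]
r2 m[sun→φ1] = [108, 315, 378]
r2 m[sun→φ3] = [144, 378, 441]
r2 m[sun→φ5] = [432, 270, 378]
r2 m[fog→φ3] = [1, 1, 1]
r2 m[sprk→φ2] = [1, 1, 1]
r2 m[slip→φ2] = [1, 1, 1]
r2 m[rain→φ4] = [1, 1, 1]
r2 m[ice→φ1] = [1, 1, 1]
r3 m[φ0→cld] = [2352, 2646, 1764]
r3 m[φ0→sun] = [648, 729, 729]
r3 m[φ1→sun] = [8, 6, 7]
r3 m[φ1→ice] = [1260, 2646, 1512]
r3 m[φ2→cld] = [8, 9, 9]
r3 m[φ2→sprk] = [648, 486, 729]
r3 m[φ2→slip] = [648, 729, 486]
r3 m[φ3→sun] = [6, 5, 6]
r3 m[φ3→fog] = [2646, 1890, 1512]
r3 m[φ4→cld] = [9, 9, 7]
r3 m[φ4→rain] = [648, 729, 405]
r3 m[φ5→sun] = [2, 7, 7]
r3 m[cld→φ0] = [72, 81, 63]
r3 m[cld→φ2] = [81, 81, 42]
r3 m[cld→φ4] = [72, 81, 54]
r3 m[sun→φ0] = [96, 210, 294]
r3 m[sun→φ1] = [108, 315, 378]
r3 m[sun→φ3] = [144, 378, 441]
r3 m[sun→φ5] = [432, 270, 378]
r3 m[fog→φ3] = [1, 1, 1]
r3 m[sprk→φ2] = [1, 1, 1]
r3 m[slip→φ2] = [1, 1, 1]
r3 m[rain→φ4] = [1, 1, 1]
r3 m[ice→φ1] = [1, 1, 1]
r4 m[φ0→cld] = [2352, 2646, 1764]
r4 m[φ0→sun] = [648, 729, 729]
r4 m[φ1→sun] = [8, 6, 7]
r4 m[φ1→ice] = [1260, 2646, 1512]
r4 m[φ2→cld] = [8, 9, 9]
r4 m[φ2→sprk] = [648, 486, 729]
r4 m[φ2→slip] = [648, 729, 486]
r4 m[φ3→sun] = [6, 5, 6]
r4 m[φ3→fog] = [2646, 1890, 1512]
r4 m[φ4→cld] = [9, 9, 7]
r4 m[φ4→rain] = [648, 729, 405]
r4 m[φ5→sun] = [2, 7, 7]
r4 m[cld→φ0] = [72, 81, 63]
r4 m[cld→φ2] = [21168, 23814, 12348]
r4 m[cld→φ4] = [18816, 23814, 15876]
r4 m[sun→φ0] = [96, 210, 294]
r4 m[sun→φ1] = [7776, 25515, 30618]
r4 m[sun→φ3] = [10368, 30618, 35721]
r4 m[sun→φ5] = [31104, 21870, 30618]
r4 m[fog→φ3] = [1, 1, 1]
r4 m[sprk→φ2] = [1, 1, 1]
r4 m[slip→φ2] = [1, 1, 1]
r4 m[rain→φ4] = [1, 1, 1]
r4 m[ice→φ1] = [1, 1, 1]
r5 m[φ0→cld] = [2352, 2646, 1764]
r5 m[φ0→sun] = [648, 729, 729]
r5 m[φ1→sun] = [8, 6, 7]
r5 m[φ1→ice] = [102060, 214326, 122472]
r5 m[φ2→cld] = [8, 9, 9]
r5 m[φ2→sprk] = [190512, 127008, 214326]
r5 m[φ2→slip] = [190512, 214326, 127008]
r5 m[φ3→sun] = [6, 5, 6]
r5 m[φ3→fog] = [214326, 153090, 122472]
r5 m[φ4→cld] = [9, 9, 7]
r5 m[φ4→rain] = [169344, 214326, 119070]
r5 m[φ5→sun] = [2, 7, 7]
r5 m[cld→φ0] = [72, 81, 63]
r5 m[cld→φ2] = [21168, 23814, 12348]
r5 m[cld→φ4] = [18816, 23814, 15876]
r5 m[sun→φ0] = [96, 210, 294]
r5 m[sun→φ1] = [7776, 25515, 30618]
r5 m[sun→φ3] = [10368, 30618, 35721]
r5 m[sun→φ5] = [31104, 21870, 30618]
r5 m[fog→φ3] = [1, 1, 1]
r5 m[sprk→φ2] = [1, 1, 1]
r5 m[slip→φ2] = [1, 1, 1]
r5 m[rain→φ4] = [1, 1, 1]
r5 m[ice→φ1] = [1, 1, 1]
r6 m[φ0→cld] = [2352, 2646, 1764]
r6 m[φ0→sun] = [648, 729, 729]
r6 m[φ1→sun] = [8, 6, 7]
r6 m[φ1→ice] = [102060, 214326, 122472]
r6 m[φ2→cld] = [8, 9, 9]
r6 m[φ2→sprk] = [190512, 127008, 214326]
r6 m[φ2→slip] = [190512, 214326, 127008]
r6 m[φ3→sun] = [6, 5, 6]
r6 m[φ3→fog] = [214326, 153090, 122472]
r6 m[φ4→cld] = [9, 9, 7]
r6 m[φ4→rain] = [169344, 214326, 119070]
r6 m[φ5→sun] = [2, 7, 7]
r6 m[cld→φ0] = [72, 81, 63]
r6 m[cld→φ2] = [21168, 23814, 12348]
r6 m[cld→φ4] = [18816, 23814, 15876]
r6 m[sun→φ0] = [96, 210, 294]
r6 m[sun→φ1] = [7776, 25515, 30618]
r6 m[sun→φ3] = [10368, 30618, 35721]
r6 m[sun→φ5] = [31104, 21870, 30618]
r6 m[fog→φ3] = [1, 1, 1]
r6 m[sprk→φ2] = [1, 1, 1]
r6 m[slip→φ2] = [1, 1, 1]
r6 m[rain→φ4] = [1, 1, 1]
r6 m[ice→φ1] = [1, 1, 1]
fixed point reached at round 6
traceback from cld: (cld=1, sun=2, fog=0, sprk=2, slip=1, rain=1, ice=1), score=214326

assignment: (cld=1, sun=2, fog=0, sprk=2, slip=1, rain=1, ice=1); score = 214326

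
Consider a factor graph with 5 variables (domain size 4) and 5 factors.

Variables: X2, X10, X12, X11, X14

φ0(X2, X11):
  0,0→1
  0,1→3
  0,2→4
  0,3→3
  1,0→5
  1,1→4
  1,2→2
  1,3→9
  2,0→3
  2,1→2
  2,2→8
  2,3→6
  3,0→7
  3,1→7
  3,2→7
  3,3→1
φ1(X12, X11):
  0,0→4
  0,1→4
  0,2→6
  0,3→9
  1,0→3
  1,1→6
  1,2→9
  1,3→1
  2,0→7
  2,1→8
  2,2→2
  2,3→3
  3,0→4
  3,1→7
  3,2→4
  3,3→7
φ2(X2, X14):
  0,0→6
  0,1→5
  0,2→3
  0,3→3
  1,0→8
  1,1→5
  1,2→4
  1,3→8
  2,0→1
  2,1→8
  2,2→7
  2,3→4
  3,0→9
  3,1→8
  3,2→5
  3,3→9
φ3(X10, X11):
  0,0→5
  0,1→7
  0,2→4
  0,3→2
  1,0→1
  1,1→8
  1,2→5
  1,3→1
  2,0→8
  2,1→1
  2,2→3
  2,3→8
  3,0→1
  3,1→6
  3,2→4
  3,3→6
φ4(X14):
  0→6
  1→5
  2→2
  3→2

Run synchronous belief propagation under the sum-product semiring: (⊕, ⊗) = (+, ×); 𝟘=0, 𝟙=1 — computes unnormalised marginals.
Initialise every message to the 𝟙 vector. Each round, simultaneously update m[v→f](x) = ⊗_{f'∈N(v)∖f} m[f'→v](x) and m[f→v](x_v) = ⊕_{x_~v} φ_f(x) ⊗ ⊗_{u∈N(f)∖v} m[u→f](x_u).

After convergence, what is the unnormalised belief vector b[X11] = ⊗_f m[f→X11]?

b[X11] = [436320, 878350, 633024, 551480]

init: all messages = 𝟙 over 4 values
r1 m[φ0→X2] = [11, 20, 19, 22]
r1 m[φ0→X11] = [16, 16, 21, 19]
r1 m[φ1→X12] = [23, 19, 20, 22]
r1 m[φ1→X11] = [18, 25, 21, 20]
r1 m[φ2→X2] = [17, 25, 20, 31]
r1 m[φ2→X14] = [24, 26, 19, 24]
r1 m[φ3→X10] = [18, 15, 20, 17]
r1 m[φ3→X11] = [15, 22, 16, 17]
r1 m[φ4→X14] = [6, 5, 2, 2]
r1 m[X2→φ0] = [1, 1, 1, 1]
r1 m[X2→φ2] = [1, 1, 1, 1]
r1 m[X10→φ3] = [1, 1, 1, 1]
r1 m[X12→φ1] = [1, 1, 1, 1]
r1 m[X11→φ0] = [1, 1, 1, 1]
r1 m[X11→φ1] = [1, 1, 1, 1]
r1 m[X11→φ3] = [1, 1, 1, 1]
r1 m[X14→φ2] = [1, 1, 1, 1]
r1 m[X14→φ4] = [1, 1, 1, 1]
r2 m[φ0→X2] = [11, 20, 19, 22]
r2 m[φ0→X11] = [16, 16, 21, 19]
r2 m[φ1→X12] = [23, 19, 20, 22]
r2 m[φ1→X11] = [18, 25, 21, 20]
r2 m[φ2→X2] = [17, 25, 20, 31]
r2 m[φ2→X14] = [24, 26, 19, 24]
r2 m[φ3→X10] = [18, 15, 20, 17]
r2 m[φ3→X11] = [15, 22, 16, 17]
r2 m[φ4→X14] = [6, 5, 2, 2]
r2 m[X2→φ0] = [17, 25, 20, 31]
r2 m[X2→φ2] = [11, 20, 19, 22]
r2 m[X10→φ3] = [1, 1, 1, 1]
r2 m[X12→φ1] = [1, 1, 1, 1]
r2 m[X11→φ0] = [270, 550, 336, 340]
r2 m[X11→φ1] = [240, 352, 336, 323]
r2 m[X11→φ3] = [288, 400, 441, 380]
r2 m[X14→φ2] = [6, 5, 2, 2]
r2 m[X14→φ4] = [24, 26, 19, 24]
r3 m[φ0→X2] = [4284, 7282, 6638, 8432]
r3 m[φ0→X11] = [419, 408, 495, 427]
r3 m[φ1→X12] = [7291, 6179, 6137, 7029]
r3 m[φ1→X11] = [18, 25, 21, 20]
r3 m[φ2→X2] = [73, 97, 68, 122]
r3 m[φ2→X14] = [443, 483, 356, 467]
r3 m[φ3→X10] = [6764, 6073, 7067, 6732]
r3 m[φ3→X11] = [15, 22, 16, 17]
r3 m[φ4→X14] = [6, 5, 2, 2]
r3 m[X2→φ0] = [17, 25, 20, 31]
r3 m[X2→φ2] = [11, 20, 19, 22]
r3 m[X10→φ3] = [1, 1, 1, 1]
r3 m[X12→φ1] = [1, 1, 1, 1]
r3 m[X11→φ0] = [270, 550, 336, 340]
r3 m[X11→φ1] = [240, 352, 336, 323]
r3 m[X11→φ3] = [288, 400, 441, 380]
r3 m[X14→φ2] = [6, 5, 2, 2]
r3 m[X14→φ4] = [24, 26, 19, 24]
r4 m[φ0→X2] = [4284, 7282, 6638, 8432]
r4 m[φ0→X11] = [419, 408, 495, 427]
r4 m[φ1→X12] = [7291, 6179, 6137, 7029]
r4 m[φ1→X11] = [18, 25, 21, 20]
r4 m[φ2→X2] = [73, 97, 68, 122]
r4 m[φ2→X14] = [443, 483, 356, 467]
r4 m[φ3→X10] = [6764, 6073, 7067, 6732]
r4 m[φ3→X11] = [15, 22, 16, 17]
r4 m[φ4→X14] = [6, 5, 2, 2]
r4 m[X2→φ0] = [73, 97, 68, 122]
r4 m[X2→φ2] = [4284, 7282, 6638, 8432]
r4 m[X10→φ3] = [1, 1, 1, 1]
r4 m[X12→φ1] = [1, 1, 1, 1]
r4 m[X11→φ0] = [270, 550, 336, 340]
r4 m[X11→φ1] = [6285, 8976, 7920, 7259]
r4 m[X11→φ3] = [7542, 10200, 10395, 8540]
r4 m[X14→φ2] = [6, 5, 2, 2]
r4 m[X14→φ4] = [443, 483, 356, 467]
r5 m[φ0→X2] = [4284, 7282, 6638, 8432]
r5 m[φ0→X11] = [1616, 1597, 1884, 1622]
r5 m[φ1→X12] = [173895, 151250, 153420, 170465]
r5 m[φ1→X11] = [18, 25, 21, 20]
r5 m[φ2→X2] = [73, 97, 68, 122]
r5 m[φ2→X14] = [166486, 178390, 130606, 173548]
r5 m[φ3→X10] = [167770, 149657, 170041, 161562]
r5 m[φ3→X11] = [15, 22, 16, 17]
r5 m[φ4→X14] = [6, 5, 2, 2]
r5 m[X2→φ0] = [73, 97, 68, 122]
r5 m[X2→φ2] = [4284, 7282, 6638, 8432]
r5 m[X10→φ3] = [1, 1, 1, 1]
r5 m[X12→φ1] = [1, 1, 1, 1]
r5 m[X11→φ0] = [270, 550, 336, 340]
r5 m[X11→φ1] = [6285, 8976, 7920, 7259]
r5 m[X11→φ3] = [7542, 10200, 10395, 8540]
r5 m[X14→φ2] = [6, 5, 2, 2]
r5 m[X14→φ4] = [443, 483, 356, 467]
r6 m[φ0→X2] = [4284, 7282, 6638, 8432]
r6 m[φ0→X11] = [1616, 1597, 1884, 1622]
r6 m[φ1→X12] = [173895, 151250, 153420, 170465]
r6 m[φ1→X11] = [18, 25, 21, 20]
r6 m[φ2→X2] = [73, 97, 68, 122]
r6 m[φ2→X14] = [166486, 178390, 130606, 173548]
r6 m[φ3→X10] = [167770, 149657, 170041, 161562]
r6 m[φ3→X11] = [15, 22, 16, 17]
r6 m[φ4→X14] = [6, 5, 2, 2]
r6 m[X2→φ0] = [73, 97, 68, 122]
r6 m[X2→φ2] = [4284, 7282, 6638, 8432]
r6 m[X10→φ3] = [1, 1, 1, 1]
r6 m[X12→φ1] = [1, 1, 1, 1]
r6 m[X11→φ0] = [270, 550, 336, 340]
r6 m[X11→φ1] = [24240, 35134, 30144, 27574]
r6 m[X11→φ3] = [29088, 39925, 39564, 32440]
r6 m[X14→φ2] = [6, 5, 2, 2]
r6 m[X14→φ4] = [166486, 178390, 130606, 173548]
r7 m[φ0→X2] = [4284, 7282, 6638, 8432]
r7 m[φ0→X11] = [1616, 1597, 1884, 1622]
r7 m[φ1→X12] = [666526, 582394, 593762, 656492]
r7 m[φ1→X11] = [18, 25, 21, 20]
r7 m[φ2→X2] = [73, 97, 68, 122]
r7 m[φ2→X14] = [166486, 178390, 130606, 173548]
r7 m[φ3→X10] = [648051, 578748, 650841, 621534]
r7 m[φ3→X11] = [15, 22, 16, 17]
r7 m[φ4→X14] = [6, 5, 2, 2]
r7 m[X2→φ0] = [73, 97, 68, 122]
r7 m[X2→φ2] = [4284, 7282, 6638, 8432]
r7 m[X10→φ3] = [1, 1, 1, 1]
r7 m[X12→φ1] = [1, 1, 1, 1]
r7 m[X11→φ0] = [270, 550, 336, 340]
r7 m[X11→φ1] = [24240, 35134, 30144, 27574]
r7 m[X11→φ3] = [29088, 39925, 39564, 32440]
r7 m[X14→φ2] = [6, 5, 2, 2]
r7 m[X14→φ4] = [166486, 178390, 130606, 173548]
r8 m[φ0→X2] = [4284, 7282, 6638, 8432]
r8 m[φ0→X11] = [1616, 1597, 1884, 1622]
r8 m[φ1→X12] = [666526, 582394, 593762, 656492]
r8 m[φ1→X11] = [18, 25, 21, 20]
r8 m[φ2→X2] = [73, 97, 68, 122]
r8 m[φ2→X14] = [166486, 178390, 130606, 173548]
r8 m[φ3→X10] = [648051, 578748, 650841, 621534]
r8 m[φ3→X11] = [15, 22, 16, 17]
r8 m[φ4→X14] = [6, 5, 2, 2]
r8 m[X2→φ0] = [73, 97, 68, 122]
r8 m[X2→φ2] = [4284, 7282, 6638, 8432]
r8 m[X10→φ3] = [1, 1, 1, 1]
r8 m[X12→φ1] = [1, 1, 1, 1]
r8 m[X11→φ0] = [270, 550, 336, 340]
r8 m[X11→φ1] = [24240, 35134, 30144, 27574]
r8 m[X11→φ3] = [29088, 39925, 39564, 32440]
r8 m[X14→φ2] = [6, 5, 2, 2]
r8 m[X14→φ4] = [166486, 178390, 130606, 173548]
fixed point reached at round 8
b[X11] = ⊗ incoming = [436320, 878350, 633024, 551480]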